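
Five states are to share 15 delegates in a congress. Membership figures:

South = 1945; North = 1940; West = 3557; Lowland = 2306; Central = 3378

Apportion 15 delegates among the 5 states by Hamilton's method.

The standard divisor is 13126/15 ≈ 875.067.
Standard quotas: South 2.223, North 2.217, West 4.065, Lowland 2.635, Central 3.860.
Lower quotas: South 2, North 2, West 4, Lowland 2, Central 3 (sum 13, leaving 2 seats).
Remainders in descending order: Central 0.860, Lowland 0.635, South 0.223, North 0.217, West 0.065.
The surplus seats go to Central, Lowland.

South=2; North=2; West=4; Lowland=3; Central=4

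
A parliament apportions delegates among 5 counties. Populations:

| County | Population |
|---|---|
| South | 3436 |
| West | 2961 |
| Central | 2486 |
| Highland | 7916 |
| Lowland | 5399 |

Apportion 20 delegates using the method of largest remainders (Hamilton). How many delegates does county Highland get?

The standard divisor is 22198/20 ≈ 1109.9.
Standard quotas: South 3.0958, West 2.6678, Central 2.2398, Highland 7.1322, Lowland 4.8644.
Lower quotas: South 3, West 2, Central 2, Highland 7, Lowland 4 (sum 18, leaving 2 seats).
Remainders in descending order: Lowland 0.8644, West 0.6678, Central 0.2398, Highland 0.1322, South 0.0958.
The surplus seats go to Lowland, West.
Highland receives 7.

7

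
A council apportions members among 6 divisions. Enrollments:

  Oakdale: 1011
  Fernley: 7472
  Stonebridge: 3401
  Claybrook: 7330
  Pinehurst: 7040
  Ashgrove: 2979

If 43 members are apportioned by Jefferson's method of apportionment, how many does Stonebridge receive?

Standard divisor 29233/43 ≈ 679.837; standard quotas: Oakdale 1.487, Fernley 10.991, Stonebridge 5.003, Claybrook 10.782, Pinehurst 10.355, Ashgrove 4.382.
Rounding down gives 1, 10, 5, 10, 10, 4 = 40 seats, so the divisor must be adjusted.
With modified divisor 630: modified quotas Oakdale 1.605, Fernley 11.860, Stonebridge 5.398, Claybrook 11.635, Pinehurst 11.175, Ashgrove 4.729.
Rounding down: Oakdale 1, Fernley 11, Stonebridge 5, Claybrook 11, Pinehurst 11, Ashgrove 4 (total 43).
Stonebridge receives 5.

5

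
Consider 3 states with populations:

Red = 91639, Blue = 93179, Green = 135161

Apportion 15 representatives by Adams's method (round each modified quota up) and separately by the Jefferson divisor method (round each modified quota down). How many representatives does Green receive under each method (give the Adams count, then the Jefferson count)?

Adams: Red 4, Blue 5, Green 6.
Jefferson: Red 4, Blue 4, Green 7.
Green gets 6 under Adams and 7 under Jefferson.

6 and 7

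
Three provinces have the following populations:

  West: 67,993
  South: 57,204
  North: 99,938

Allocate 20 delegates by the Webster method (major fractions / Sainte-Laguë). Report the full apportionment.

Standard divisor 225135/20 ≈ 11256.75; standard quotas: West 6.040, South 5.082, North 8.878.
Rounding to the nearest integer gives West 6, South 5, North 9 — total 20, matching the house size, so no adjustment is needed.

West 6; South 5; North 9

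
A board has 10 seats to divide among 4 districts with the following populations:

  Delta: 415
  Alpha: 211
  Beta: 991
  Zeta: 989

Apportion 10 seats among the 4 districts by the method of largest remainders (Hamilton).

Standard divisor: 2606 ÷ 10 ≈ 260.6.
Standard quotas: Delta 1.592, Alpha 0.810, Beta 3.803, Zeta 3.795.
Lower quotas: Delta 1, Alpha 0, Beta 3, Zeta 3 (sum 7, leaving 3 seats).
Remainders in descending order: Alpha 0.810, Beta 0.803, Zeta 0.795, Delta 0.592.
Largest remainders: Alpha, Beta, Zeta receive the extra seats.

Delta=1; Alpha=1; Beta=4; Zeta=4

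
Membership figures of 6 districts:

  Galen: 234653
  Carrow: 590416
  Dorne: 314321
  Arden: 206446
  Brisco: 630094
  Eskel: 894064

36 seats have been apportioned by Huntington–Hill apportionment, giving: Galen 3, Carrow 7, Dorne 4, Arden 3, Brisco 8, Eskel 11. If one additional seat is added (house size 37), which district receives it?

Carrow

Priority for the next seat is population ÷ (√(s·(s+1))).
Priorities: Galen 67738.486, Carrow 78897.657, Dorne 70284.312, Arden 59595.827, Brisco 74257.290, Eskel 77818.283.
Highest priority: Carrow.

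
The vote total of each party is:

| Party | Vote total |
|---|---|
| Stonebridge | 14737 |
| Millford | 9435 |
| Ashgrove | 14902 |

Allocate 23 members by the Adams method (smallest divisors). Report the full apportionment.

Standard divisor 39074/23 ≈ 1698.87; standard quotas: Stonebridge 8.675, Millford 5.554, Ashgrove 8.772.
Rounding up gives 9, 6, 9 = 24 seats, so the divisor must be adjusted.
With modified divisor 1850: modified quotas Stonebridge 7.966, Millford 5.100, Ashgrove 8.055.
Rounding up: Stonebridge 8, Millford 6, Ashgrove 9 (total 23).

Stonebridge: 8; Millford: 6; Ashgrove: 9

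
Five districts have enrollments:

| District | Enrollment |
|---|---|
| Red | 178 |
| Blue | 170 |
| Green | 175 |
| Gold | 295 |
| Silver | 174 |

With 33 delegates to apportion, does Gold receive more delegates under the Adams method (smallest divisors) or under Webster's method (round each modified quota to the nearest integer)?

Adams: Red 6, Blue 6, Green 6, Gold 9, Silver 6.
Webster: Red 6, Blue 5, Green 6, Gold 10, Silver 6.
Gold gets 9 under Adams and 10 under Webster.

Webster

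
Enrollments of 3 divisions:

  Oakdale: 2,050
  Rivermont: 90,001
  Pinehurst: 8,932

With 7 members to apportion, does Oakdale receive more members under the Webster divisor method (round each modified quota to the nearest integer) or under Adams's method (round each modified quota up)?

Webster: Oakdale 0, Rivermont 6, Pinehurst 1.
Adams: Oakdale 1, Rivermont 5, Pinehurst 1.
Oakdale gets 0 under Webster and 1 under Adams.

Adams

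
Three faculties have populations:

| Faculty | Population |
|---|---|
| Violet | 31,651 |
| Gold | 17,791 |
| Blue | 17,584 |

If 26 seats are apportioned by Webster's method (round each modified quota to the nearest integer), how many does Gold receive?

7

Standard divisor 67026/26 ≈ 2577.923; standard quotas: Violet 12.278, Gold 6.901, Blue 6.821.
Rounding to the nearest integer gives Violet 12, Gold 7, Blue 7 — total 26, matching the house size, so no adjustment is needed.
Gold receives 7.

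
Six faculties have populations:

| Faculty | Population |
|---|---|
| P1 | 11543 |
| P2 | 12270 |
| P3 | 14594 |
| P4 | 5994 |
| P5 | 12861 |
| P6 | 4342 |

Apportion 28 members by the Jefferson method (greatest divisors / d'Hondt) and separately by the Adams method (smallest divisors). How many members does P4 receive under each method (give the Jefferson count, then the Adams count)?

Jefferson: P1 5, P2 6, P3 7, P4 2, P5 6, P6 2.
Adams: P1 5, P2 6, P3 6, P4 3, P5 6, P6 2.
P4 gets 2 under Jefferson and 3 under Adams.

2 and 3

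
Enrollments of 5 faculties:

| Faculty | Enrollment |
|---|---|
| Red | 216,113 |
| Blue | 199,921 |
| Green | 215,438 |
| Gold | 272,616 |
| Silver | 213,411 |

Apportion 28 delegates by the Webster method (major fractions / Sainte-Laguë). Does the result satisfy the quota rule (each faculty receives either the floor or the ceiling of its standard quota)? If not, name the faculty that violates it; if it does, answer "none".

Standard quotas: Red 5.415, Blue 5.009, Green 5.398, Gold 6.831, Silver 5.347.
Webster allocation: Red 6, Blue 5, Green 5, Gold 7, Silver 5.
Every allocation lies between the lower and upper quota.

none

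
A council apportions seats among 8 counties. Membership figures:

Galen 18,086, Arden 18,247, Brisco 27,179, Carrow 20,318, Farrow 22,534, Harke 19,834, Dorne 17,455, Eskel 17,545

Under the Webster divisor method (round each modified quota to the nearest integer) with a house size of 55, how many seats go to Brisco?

Standard divisor 161198/55 ≈ 2930.873; standard quotas: Galen 6.171, Arden 6.226, Brisco 9.273, Carrow 6.932, Farrow 7.688, Harke 6.767, Dorne 5.956, Eskel 5.986.
Rounding to the nearest integer gives Galen 6, Arden 6, Brisco 9, Carrow 7, Farrow 8, Harke 7, Dorne 6, Eskel 6 — total 55, matching the house size, so no adjustment is needed.
Brisco receives 9.

9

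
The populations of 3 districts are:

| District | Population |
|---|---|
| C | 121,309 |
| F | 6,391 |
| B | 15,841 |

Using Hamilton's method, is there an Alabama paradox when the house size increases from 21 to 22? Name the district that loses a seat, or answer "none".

At 21 seats: C 18, F 1, B 2.
At 22 seats: C 19, F 1, B 2.
No district's allocation decreased.

none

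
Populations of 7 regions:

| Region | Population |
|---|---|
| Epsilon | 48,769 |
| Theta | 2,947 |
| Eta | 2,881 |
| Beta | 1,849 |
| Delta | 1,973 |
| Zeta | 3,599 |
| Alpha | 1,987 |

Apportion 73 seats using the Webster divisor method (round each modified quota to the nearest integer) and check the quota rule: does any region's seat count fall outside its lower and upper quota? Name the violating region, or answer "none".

Standard quotas: Epsilon 55.623, Theta 3.361, Eta 3.286, Beta 2.109, Delta 2.250, Zeta 4.105, Alpha 2.266.
Webster allocation: Epsilon 57, Theta 3, Eta 3, Beta 2, Delta 2, Zeta 4, Alpha 2.
Epsilon has quota 55.623 (lower 55, upper 56) but receives 57 — outside the quota interval.

Epsilon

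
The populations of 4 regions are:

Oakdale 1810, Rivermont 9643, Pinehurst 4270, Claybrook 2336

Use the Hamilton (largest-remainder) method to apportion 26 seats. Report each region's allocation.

The standard divisor is 18059/26 ≈ 694.577.
Standard quotas: Oakdale 2.6059, Rivermont 13.8833, Pinehurst 6.1476, Claybrook 3.3632.
Lower quotas: Oakdale 2, Rivermont 13, Pinehurst 6, Claybrook 3 (sum 24, leaving 2 seats).
Remainders in descending order: Rivermont 0.8833, Oakdale 0.6059, Claybrook 0.3632, Pinehurst 0.1476.
Largest remainders: Rivermont, Oakdale receive the extra seats.

Oakdale=3; Rivermont=14; Pinehurst=6; Claybrook=3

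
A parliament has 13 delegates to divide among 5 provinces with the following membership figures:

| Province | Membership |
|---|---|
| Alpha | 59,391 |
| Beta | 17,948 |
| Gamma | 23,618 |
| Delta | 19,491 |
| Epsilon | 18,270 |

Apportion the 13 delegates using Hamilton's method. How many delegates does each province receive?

Alpha 5; Beta 2; Gamma 2; Delta 2; Epsilon 2

Total 138718; standard divisor 138718/13 ≈ 10670.615.
Standard quotas: Alpha 5.5658, Beta 1.6820, Gamma 2.2134, Delta 1.8266, Epsilon 1.7122.
Lower quotas: Alpha 5, Beta 1, Gamma 2, Delta 1, Epsilon 1 (sum 10, leaving 3 seats).
Remainders in descending order: Delta 0.8266, Epsilon 0.7122, Beta 0.6820, Alpha 0.5658, Gamma 0.2134.
The surplus seats go to Delta, Epsilon, Beta.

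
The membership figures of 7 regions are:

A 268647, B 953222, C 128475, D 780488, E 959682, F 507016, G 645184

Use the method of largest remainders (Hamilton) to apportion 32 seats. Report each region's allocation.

A: 2, B: 7, C: 1, D: 6, E: 7, F: 4, G: 5

Standard divisor: 4242714 ÷ 32 ≈ 132584.812.
Standard quotas: A 2.0262, B 7.1895, C 0.9690, D 5.8867, E 7.2382, F 3.8241, G 4.8662.
Lower quotas: A 2, B 7, C 0, D 5, E 7, F 3, G 4 (sum 28, leaving 4 seats).
Remainders in descending order: C 0.9690, D 0.8867, G 0.8662, F 0.8241, E 0.2382, B 0.1895, A 0.0262.
The surplus seats go to C, D, G, F.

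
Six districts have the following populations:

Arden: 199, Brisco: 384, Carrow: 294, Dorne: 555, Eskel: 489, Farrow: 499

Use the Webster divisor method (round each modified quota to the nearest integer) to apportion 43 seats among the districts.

Arden=3; Brisco=7; Carrow=5; Dorne=10; Eskel=9; Farrow=9

Standard divisor 2420/43 ≈ 56.279; standard quotas: Arden 3.536, Brisco 6.823, Carrow 5.224, Dorne 9.862, Eskel 8.689, Farrow 8.867.
Rounding to the nearest integer gives 4, 7, 5, 10, 9, 9 = 44 seats, so the divisor must be adjusted.
With modified divisor 57.2: modified quotas Arden 3.479, Brisco 6.713, Carrow 5.140, Dorne 9.703, Eskel 8.549, Farrow 8.724.
Rounding to the nearest integer: Arden 3, Brisco 7, Carrow 5, Dorne 10, Eskel 9, Farrow 9 (total 43).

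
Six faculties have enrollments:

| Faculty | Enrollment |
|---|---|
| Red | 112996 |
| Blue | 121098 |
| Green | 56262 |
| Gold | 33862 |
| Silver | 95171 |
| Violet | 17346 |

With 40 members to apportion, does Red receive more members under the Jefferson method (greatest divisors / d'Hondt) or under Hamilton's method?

Jefferson: Red 11, Blue 11, Green 5, Gold 3, Silver 9, Violet 1.
Hamilton: Red 10, Blue 11, Green 5, Gold 3, Silver 9, Violet 2.
Red gets 11 under Jefferson and 10 under Hamilton.

Jefferson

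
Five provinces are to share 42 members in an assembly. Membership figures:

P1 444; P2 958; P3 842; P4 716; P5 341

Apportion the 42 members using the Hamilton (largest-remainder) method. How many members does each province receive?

P1 6; P2 12; P3 11; P4 9; P5 4

The standard divisor is 3301/42 ≈ 78.595.
Standard quotas: P1 5.649, P2 12.189, P3 10.713, P4 9.110, P5 4.339.
Lower quotas: P1 5, P2 12, P3 10, P4 9, P5 4 (sum 40, leaving 2 seats).
Remainders in descending order: P3 0.713, P1 0.649, P5 0.339, P2 0.189, P4 0.110.
The surplus seats go to P3, P1.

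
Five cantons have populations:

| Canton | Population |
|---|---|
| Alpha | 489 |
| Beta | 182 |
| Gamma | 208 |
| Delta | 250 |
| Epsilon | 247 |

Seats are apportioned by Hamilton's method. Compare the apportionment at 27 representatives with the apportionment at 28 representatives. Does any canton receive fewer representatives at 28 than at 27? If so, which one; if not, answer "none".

At 27 seats: Alpha 10, Beta 3, Gamma 4, Delta 5, Epsilon 5.
At 28 seats: Alpha 10, Beta 4, Gamma 4, Delta 5, Epsilon 5.
No canton's allocation decreased.

none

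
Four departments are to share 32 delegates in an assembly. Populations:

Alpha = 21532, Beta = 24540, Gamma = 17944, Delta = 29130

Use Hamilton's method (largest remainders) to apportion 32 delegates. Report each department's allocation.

Total 93146; standard divisor 93146/32 ≈ 2910.812.
Standard quotas: Alpha 7.3972, Beta 8.4306, Gamma 6.1646, Delta 10.0075.
Lower quotas: Alpha 7, Beta 8, Gamma 6, Delta 10 (sum 31, leaving 1 seat).
Remainders in descending order: Beta 0.4306, Alpha 0.3972, Gamma 0.1646, Delta 0.0075.
Largest remainder: Beta receives the extra seat.

Alpha 7; Beta 9; Gamma 6; Delta 10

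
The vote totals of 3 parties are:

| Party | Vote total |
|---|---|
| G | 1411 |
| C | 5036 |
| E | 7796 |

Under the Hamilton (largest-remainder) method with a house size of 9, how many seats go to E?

Standard divisor: 14243 ÷ 9 ≈ 1582.556.
Standard quotas: G 0.8916, C 3.1822, E 4.9262.
Lower quotas: G 0, C 3, E 4 (sum 7, leaving 2 seats).
Remainders in descending order: E 0.9262, G 0.8916, C 0.1822.
Largest remainders: E, G receive the extra seats.
E receives 5.

5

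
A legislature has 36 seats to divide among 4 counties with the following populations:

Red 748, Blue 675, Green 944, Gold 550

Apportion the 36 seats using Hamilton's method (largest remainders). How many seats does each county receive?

Standard divisor: 2917 ÷ 36 ≈ 81.028.
Standard quotas: Red 9.231, Blue 8.330, Green 11.650, Gold 6.788.
Lower quotas: Red 9, Blue 8, Green 11, Gold 6 (sum 34, leaving 2 seats).
Remainders in descending order: Gold 0.788, Green 0.650, Blue 0.330, Red 0.231.
Largest remainders: Gold, Green receive the extra seats.

Red: 9, Blue: 8, Green: 12, Gold: 7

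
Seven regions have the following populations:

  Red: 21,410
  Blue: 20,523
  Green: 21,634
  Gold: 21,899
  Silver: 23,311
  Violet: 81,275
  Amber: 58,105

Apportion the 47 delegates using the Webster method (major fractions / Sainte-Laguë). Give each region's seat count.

Standard divisor 248157/47 ≈ 5279.936; standard quotas: Red 4.055, Blue 3.887, Green 4.097, Gold 4.148, Silver 4.415, Violet 15.393, Amber 11.005.
Rounding to the nearest integer gives 4, 4, 4, 4, 4, 15, 11 = 46 seats, so the divisor must be adjusted.
With modified divisor 5210: modified quotas Red 4.109, Blue 3.939, Green 4.152, Gold 4.203, Silver 4.474, Violet 15.600, Amber 11.153.
Rounding to the nearest integer: Red 4, Blue 4, Green 4, Gold 4, Silver 4, Violet 16, Amber 11 (total 47).

Red: 4, Blue: 4, Green: 4, Gold: 4, Silver: 4, Violet: 16, Amber: 11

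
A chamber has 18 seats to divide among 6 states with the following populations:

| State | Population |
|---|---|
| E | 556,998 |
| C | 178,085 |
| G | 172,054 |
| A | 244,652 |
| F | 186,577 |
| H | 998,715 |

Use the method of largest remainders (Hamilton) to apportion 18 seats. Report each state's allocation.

Total 2337081; standard divisor 2337081/18 ≈ 129837.833.
Standard quotas: E 4.2900, C 1.3716, G 1.3251, A 1.8843, F 1.4370, H 7.6920.
Lower quotas: E 4, C 1, G 1, A 1, F 1, H 7 (sum 15, leaving 3 seats).
Remainders in descending order: A 0.8843, H 0.6920, F 0.4370, C 0.3716, G 0.3251, E 0.2900.
The surplus seats go to A, H, F.

E 4, C 1, G 1, A 2, F 2, H 8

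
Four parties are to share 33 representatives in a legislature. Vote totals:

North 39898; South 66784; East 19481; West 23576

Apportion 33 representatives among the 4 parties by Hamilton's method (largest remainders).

The standard divisor is 149739/33 ≈ 4537.545.
Standard quotas: North 8.7929, South 14.7181, East 4.2933, West 5.1958.
Lower quotas: North 8, South 14, East 4, West 5 (sum 31, leaving 2 seats).
Remainders in descending order: North 0.7929, South 0.7181, East 0.2933, West 0.1958.
Largest remainders: North, South receive the extra seats.

North 9; South 15; East 4; West 5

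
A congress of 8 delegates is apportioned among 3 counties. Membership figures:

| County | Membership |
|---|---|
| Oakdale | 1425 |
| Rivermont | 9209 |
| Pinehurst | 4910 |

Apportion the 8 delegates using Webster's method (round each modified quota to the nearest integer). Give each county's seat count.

Standard divisor 15544/8 ≈ 1943; standard quotas: Oakdale 0.733, Rivermont 4.740, Pinehurst 2.527.
Rounding to the nearest integer gives 1, 5, 3 = 9 seats, so the divisor must be adjusted.
With modified divisor 2000: modified quotas Oakdale 0.713, Rivermont 4.604, Pinehurst 2.455.
Rounding to the nearest integer: Oakdale 1, Rivermont 5, Pinehurst 2 (total 8).

Oakdale 1, Rivermont 5, Pinehurst 2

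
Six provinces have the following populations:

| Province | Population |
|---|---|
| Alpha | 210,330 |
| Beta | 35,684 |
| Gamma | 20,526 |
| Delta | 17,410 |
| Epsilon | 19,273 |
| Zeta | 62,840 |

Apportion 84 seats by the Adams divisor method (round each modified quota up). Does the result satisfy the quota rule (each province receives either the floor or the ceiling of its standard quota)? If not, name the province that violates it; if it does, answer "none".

Alpha

Standard quotas: Alpha 48.264, Beta 8.188, Gamma 4.710, Delta 3.995, Epsilon 4.423, Zeta 14.420.
Adams allocation: Alpha 47, Beta 8, Gamma 5, Delta 4, Epsilon 5, Zeta 15.
Alpha has quota 48.264 (lower 48, upper 49) but receives 47 — outside the quota interval.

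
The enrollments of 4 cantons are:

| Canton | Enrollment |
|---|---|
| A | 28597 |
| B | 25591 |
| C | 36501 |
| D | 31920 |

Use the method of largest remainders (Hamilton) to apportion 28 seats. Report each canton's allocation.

Standard divisor: 122609 ÷ 28 ≈ 4378.893.
Standard quotas: A 6.5306, B 5.8442, C 8.3357, D 7.2895.
Lower quotas: A 6, B 5, C 8, D 7 (sum 26, leaving 2 seats).
Remainders in descending order: B 0.8442, A 0.5306, C 0.3357, D 0.2895.
Largest remainders: B, A receive the extra seats.

A: 7; B: 6; C: 8; D: 7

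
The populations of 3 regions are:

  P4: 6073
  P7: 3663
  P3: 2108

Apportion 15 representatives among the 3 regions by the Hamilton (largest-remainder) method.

Total 11844; standard divisor 11844/15 ≈ 789.6.
Standard quotas: P4 7.6912, P7 4.6391, P3 2.6697.
Lower quotas: P4 7, P7 4, P3 2 (sum 13, leaving 2 seats).
Remainders in descending order: P4 0.6912, P3 0.6697, P7 0.6391.
Largest remainders: P4, P3 receive the extra seats.

P4: 8, P7: 4, P3: 3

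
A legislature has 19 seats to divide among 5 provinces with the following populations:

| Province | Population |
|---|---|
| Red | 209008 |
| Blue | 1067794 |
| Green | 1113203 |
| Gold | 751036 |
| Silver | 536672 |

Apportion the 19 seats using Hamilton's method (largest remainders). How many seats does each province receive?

Total 3677713; standard divisor 3677713/19 ≈ 193563.842.
Standard quotas: Red 1.0798, Blue 5.5165, Green 5.7511, Gold 3.8800, Silver 2.7726.
Lower quotas: Red 1, Blue 5, Green 5, Gold 3, Silver 2 (sum 16, leaving 3 seats).
Remainders in descending order: Gold 0.8800, Silver 0.7726, Green 0.7511, Blue 0.5165, Red 0.0798.
Largest remainders: Gold, Silver, Green receive the extra seats.

Red 1; Blue 5; Green 6; Gold 4; Silver 3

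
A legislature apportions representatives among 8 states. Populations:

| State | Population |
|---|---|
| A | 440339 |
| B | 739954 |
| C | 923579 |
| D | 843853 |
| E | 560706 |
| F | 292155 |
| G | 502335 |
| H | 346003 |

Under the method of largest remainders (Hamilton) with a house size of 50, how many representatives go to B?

8

The standard divisor is 4648924/50 ≈ 92978.48.
Standard quotas: A 4.7359, B 7.9583, C 9.9333, D 9.0758, E 6.0305, F 3.1422, G 5.4027, H 3.7213.
Lower quotas: A 4, B 7, C 9, D 9, E 6, F 3, G 5, H 3 (sum 46, leaving 4 seats).
Remainders in descending order: B 0.9583, C 0.9333, A 0.7359, H 0.7213, G 0.4027, F 0.1422, D 0.0758, E 0.0305.
Largest remainders: B, C, A, H receive the extra seats.
B receives 8.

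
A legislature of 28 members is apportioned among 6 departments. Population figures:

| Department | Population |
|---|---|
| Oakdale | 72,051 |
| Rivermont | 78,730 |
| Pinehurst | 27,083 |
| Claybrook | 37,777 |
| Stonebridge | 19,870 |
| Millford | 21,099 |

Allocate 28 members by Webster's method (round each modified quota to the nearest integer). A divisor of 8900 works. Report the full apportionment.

With modified divisor 8900: modified quotas Oakdale 8.096, Rivermont 8.846, Pinehurst 3.043, Claybrook 4.245, Stonebridge 2.233, Millford 2.371.
Rounding to the nearest integer: Oakdale 8, Rivermont 9, Pinehurst 3, Claybrook 4, Stonebridge 2, Millford 2 (total 28).

Oakdale=8; Rivermont=9; Pinehurst=3; Claybrook=4; Stonebridge=2; Millford=2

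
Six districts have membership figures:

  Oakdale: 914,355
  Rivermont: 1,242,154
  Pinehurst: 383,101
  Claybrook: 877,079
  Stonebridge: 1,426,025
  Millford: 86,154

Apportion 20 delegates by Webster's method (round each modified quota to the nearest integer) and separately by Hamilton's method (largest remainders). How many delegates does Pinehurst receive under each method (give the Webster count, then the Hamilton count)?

2 and 1

Webster: Oakdale 4, Rivermont 5, Pinehurst 2, Claybrook 3, Stonebridge 6, Millford 0.
Hamilton: Oakdale 4, Rivermont 5, Pinehurst 1, Claybrook 4, Stonebridge 6, Millford 0.
Pinehurst gets 2 under Webster and 1 under Hamilton.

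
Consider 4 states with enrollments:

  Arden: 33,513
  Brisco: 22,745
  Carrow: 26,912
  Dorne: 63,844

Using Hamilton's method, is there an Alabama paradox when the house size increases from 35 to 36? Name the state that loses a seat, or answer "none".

Brisco

At 35 seats: Arden 8, Brisco 6, Carrow 6, Dorne 15.
At 36 seats: Arden 8, Brisco 5, Carrow 7, Dorne 16.
Brisco drops from 6 to 5.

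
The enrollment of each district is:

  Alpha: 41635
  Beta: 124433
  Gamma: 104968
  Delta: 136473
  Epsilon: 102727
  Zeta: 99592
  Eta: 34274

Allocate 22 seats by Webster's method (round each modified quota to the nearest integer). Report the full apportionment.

Alpha 1, Beta 4, Gamma 4, Delta 5, Epsilon 4, Zeta 3, Eta 1

Standard divisor 644102/22 ≈ 29277.364; standard quotas: Alpha 1.422, Beta 4.250, Gamma 3.585, Delta 4.661, Epsilon 3.509, Zeta 3.402, Eta 1.171.
Rounding to the nearest integer gives Alpha 1, Beta 4, Gamma 4, Delta 5, Epsilon 4, Zeta 3, Eta 1 — total 22, matching the house size, so no adjustment is needed.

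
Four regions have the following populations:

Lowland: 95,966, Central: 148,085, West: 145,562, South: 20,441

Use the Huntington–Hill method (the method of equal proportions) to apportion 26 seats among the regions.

Lowland: 6, Central: 10, West: 9, South: 1

With divisor 15477: modified quotas Lowland 6.201, Central 9.568, West 9.405, South 1.321.
Geometric-mean thresholds: Lowland √(6·7)=6.481, Central √(9·10)=9.487, West √(9·10)=9.487, South √(1·2)=1.414.
Each quota rounded against its threshold gives Lowland 6, Central 10, West 9, South 1 (total 26).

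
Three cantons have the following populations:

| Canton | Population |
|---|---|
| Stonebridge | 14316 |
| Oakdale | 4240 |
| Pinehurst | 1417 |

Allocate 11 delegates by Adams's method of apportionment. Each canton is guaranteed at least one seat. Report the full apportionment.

Standard divisor 19973/11 ≈ 1815.727; standard quotas: Stonebridge 7.884, Oakdale 2.335, Pinehurst 0.780.
Rounding up gives 8, 3, 1 = 12 seats, so the divisor must be adjusted.
With modified divisor 2080: modified quotas Stonebridge 6.883, Oakdale 2.038, Pinehurst 0.681.
Rounding up: Stonebridge 7, Oakdale 3, Pinehurst 1 (total 11).

Stonebridge 7; Oakdale 3; Pinehurst 1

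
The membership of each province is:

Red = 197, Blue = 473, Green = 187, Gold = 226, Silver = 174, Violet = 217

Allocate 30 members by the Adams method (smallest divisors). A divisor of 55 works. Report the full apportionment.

With modified divisor 55: modified quotas Red 3.582, Blue 8.600, Green 3.400, Gold 4.109, Silver 3.164, Violet 3.945.
Rounding up: Red 4, Blue 9, Green 4, Gold 5, Silver 4, Violet 4 (total 30).

Red 4; Blue 9; Green 4; Gold 5; Silver 4; Violet 4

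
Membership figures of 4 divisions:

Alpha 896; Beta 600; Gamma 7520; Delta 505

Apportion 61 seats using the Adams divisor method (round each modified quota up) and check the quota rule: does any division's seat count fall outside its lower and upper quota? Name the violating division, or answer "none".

Standard quotas: Alpha 5.741, Beta 3.844, Gamma 48.180, Delta 3.235.
Adams allocation: Alpha 6, Beta 4, Gamma 47, Delta 4.
Gamma has quota 48.180 (lower 48, upper 49) but receives 47 — outside the quota interval.

Gamma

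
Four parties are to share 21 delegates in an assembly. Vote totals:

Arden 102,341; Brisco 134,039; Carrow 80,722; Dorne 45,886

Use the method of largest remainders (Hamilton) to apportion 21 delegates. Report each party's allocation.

Total 362988; standard divisor 362988/21 ≈ 17285.143.
Standard quotas: Arden 5.9207, Brisco 7.7546, Carrow 4.6700, Dorne 2.6546.
Lower quotas: Arden 5, Brisco 7, Carrow 4, Dorne 2 (sum 18, leaving 3 seats).
Remainders in descending order: Arden 0.9207, Brisco 0.7546, Carrow 0.6700, Dorne 0.6546.
Largest remainders: Arden, Brisco, Carrow receive the extra seats.

Arden: 6, Brisco: 8, Carrow: 5, Dorne: 2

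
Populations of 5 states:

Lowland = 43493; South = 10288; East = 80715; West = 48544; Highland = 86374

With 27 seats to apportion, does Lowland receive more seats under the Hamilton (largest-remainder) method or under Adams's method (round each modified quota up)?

Hamilton: Lowland 4, South 1, East 8, West 5, Highland 9.
Adams: Lowland 5, South 1, East 8, West 5, Highland 8.
Lowland gets 4 under Hamilton and 5 under Adams.

Adams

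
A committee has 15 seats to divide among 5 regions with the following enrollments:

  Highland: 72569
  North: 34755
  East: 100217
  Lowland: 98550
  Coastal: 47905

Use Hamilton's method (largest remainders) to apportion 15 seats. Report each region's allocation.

Standard divisor: 353996 ÷ 15 ≈ 23599.733.
Standard quotas: Highland 3.0750, North 1.4727, East 4.2465, Lowland 4.1759, Coastal 2.0299.
Lower quotas: Highland 3, North 1, East 4, Lowland 4, Coastal 2 (sum 14, leaving 1 seat).
Remainders in descending order: North 0.4727, East 0.2465, Lowland 0.1759, Highland 0.0750, Coastal 0.0299.
Largest remainder: North receives the extra seat.

Highland=3, North=2, East=4, Lowland=4, Coastal=2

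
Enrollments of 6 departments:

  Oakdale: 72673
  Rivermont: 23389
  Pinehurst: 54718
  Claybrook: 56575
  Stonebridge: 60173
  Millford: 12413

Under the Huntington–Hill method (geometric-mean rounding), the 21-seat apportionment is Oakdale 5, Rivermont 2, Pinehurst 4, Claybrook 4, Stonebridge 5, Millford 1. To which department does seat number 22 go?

Oakdale

Priority for the next seat is population ÷ (√(s·(s+1))).
Priorities: Oakdale 13268.214, Rivermont 9548.519, Pinehurst 12235.317, Claybrook 12650.555, Stonebridge 10986.036, Millford 8777.316.
Highest priority: Oakdale.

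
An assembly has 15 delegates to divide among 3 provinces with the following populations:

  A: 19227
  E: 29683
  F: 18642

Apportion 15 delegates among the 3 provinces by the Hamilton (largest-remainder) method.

A=4, E=7, F=4

Total 67552; standard divisor 67552/15 ≈ 4503.467.
Standard quotas: A 4.2694, E 6.5911, F 4.1395.
Lower quotas: A 4, E 6, F 4 (sum 14, leaving 1 seat).
Remainders in descending order: E 0.5911, A 0.2694, F 0.1395.
The surplus seat goes to E.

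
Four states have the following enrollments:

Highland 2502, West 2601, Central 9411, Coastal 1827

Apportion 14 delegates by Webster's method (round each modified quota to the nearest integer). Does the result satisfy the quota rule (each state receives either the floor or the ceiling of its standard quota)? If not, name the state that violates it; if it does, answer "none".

Standard quotas: Highland 2.144, West 2.228, Central 8.063, Coastal 1.565.
Webster allocation: Highland 2, West 2, Central 8, Coastal 2.
Every allocation lies between the lower and upper quota.

none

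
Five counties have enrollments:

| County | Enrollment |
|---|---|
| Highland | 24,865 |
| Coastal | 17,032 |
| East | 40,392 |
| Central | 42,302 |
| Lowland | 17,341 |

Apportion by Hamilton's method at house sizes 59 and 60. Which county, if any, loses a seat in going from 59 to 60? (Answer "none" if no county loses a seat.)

none

At 59 seats: Highland 10, Coastal 7, East 17, Central 18, Lowland 7.
At 60 seats: Highland 11, Coastal 7, East 17, Central 18, Lowland 7.
No county's allocation decreased.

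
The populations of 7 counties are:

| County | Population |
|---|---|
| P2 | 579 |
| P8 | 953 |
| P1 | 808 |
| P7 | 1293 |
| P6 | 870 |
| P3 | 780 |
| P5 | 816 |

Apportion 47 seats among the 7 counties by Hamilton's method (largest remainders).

P2 5; P8 7; P1 6; P7 10; P6 7; P3 6; P5 6

Total 6099; standard divisor 6099/47 ≈ 129.766.
Standard quotas: P2 4.462, P8 7.344, P1 6.227, P7 9.964, P6 6.704, P3 6.011, P5 6.288.
Lower quotas: P2 4, P8 7, P1 6, P7 9, P6 6, P3 6, P5 6 (sum 44, leaving 3 seats).
Remainders in descending order: P7 0.964, P6 0.704, P2 0.462, P8 0.344, P5 0.288, P1 0.227, P3 0.011.
The surplus seats go to P7, P6, P2.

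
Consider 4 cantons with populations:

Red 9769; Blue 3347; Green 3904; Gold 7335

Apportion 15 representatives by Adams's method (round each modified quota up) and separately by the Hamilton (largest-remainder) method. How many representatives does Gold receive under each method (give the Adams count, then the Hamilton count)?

4 and 5

Adams: Red 6, Blue 2, Green 3, Gold 4.
Hamilton: Red 6, Blue 2, Green 2, Gold 5.
Gold gets 4 under Adams and 5 under Hamilton.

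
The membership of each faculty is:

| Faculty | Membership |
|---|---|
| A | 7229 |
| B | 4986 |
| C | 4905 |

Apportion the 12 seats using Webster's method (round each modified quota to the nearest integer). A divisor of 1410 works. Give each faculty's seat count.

A=5; B=4; C=3

With modified divisor 1410: modified quotas A 5.127, B 3.536, C 3.479.
Rounding to the nearest integer: A 5, B 4, C 3 (total 12).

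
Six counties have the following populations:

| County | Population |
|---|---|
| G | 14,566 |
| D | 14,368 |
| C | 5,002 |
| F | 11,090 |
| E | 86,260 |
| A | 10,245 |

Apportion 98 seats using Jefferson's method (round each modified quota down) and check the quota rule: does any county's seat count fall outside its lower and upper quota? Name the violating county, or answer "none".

E

Standard quotas: G 10.086, D 9.949, C 3.464, F 7.679, E 59.729, A 7.094.
Jefferson allocation: G 10, D 10, C 3, F 7, E 61, A 7.
E has quota 59.729 (lower 59, upper 60) but receives 61 — outside the quota interval.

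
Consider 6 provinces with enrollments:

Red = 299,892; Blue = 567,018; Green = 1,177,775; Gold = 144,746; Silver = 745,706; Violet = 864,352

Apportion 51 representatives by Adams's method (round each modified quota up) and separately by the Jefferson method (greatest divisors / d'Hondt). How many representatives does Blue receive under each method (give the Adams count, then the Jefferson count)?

Adams: Red 4, Blue 8, Green 15, Gold 2, Silver 10, Violet 12.
Jefferson: Red 4, Blue 7, Green 16, Gold 2, Silver 10, Violet 12.
Blue gets 8 under Adams and 7 under Jefferson.

8 and 7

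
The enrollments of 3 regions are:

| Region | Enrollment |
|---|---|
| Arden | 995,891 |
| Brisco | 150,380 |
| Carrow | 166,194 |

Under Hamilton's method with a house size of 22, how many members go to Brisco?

2

Total 1312465; standard divisor 1312465/22 ≈ 59657.5.
Standard quotas: Arden 16.6935, Brisco 2.5207, Carrow 2.7858.
Lower quotas: Arden 16, Brisco 2, Carrow 2 (sum 20, leaving 2 seats).
Remainders in descending order: Carrow 0.7858, Arden 0.6935, Brisco 0.5207.
The surplus seats go to Carrow, Arden.
Brisco receives 2.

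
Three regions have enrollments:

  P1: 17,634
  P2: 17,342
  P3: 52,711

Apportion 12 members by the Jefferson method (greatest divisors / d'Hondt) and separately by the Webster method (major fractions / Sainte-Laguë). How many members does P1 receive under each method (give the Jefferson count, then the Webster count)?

2 and 3

Jefferson: P1 2, P2 2, P3 8.
Webster: P1 3, P2 2, P3 7.
P1 gets 2 under Jefferson and 3 under Webster.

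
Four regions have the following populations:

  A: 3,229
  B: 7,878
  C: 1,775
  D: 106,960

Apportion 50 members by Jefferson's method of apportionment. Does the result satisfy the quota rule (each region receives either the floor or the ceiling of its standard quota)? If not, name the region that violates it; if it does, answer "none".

D

Standard quotas: A 1.347, B 3.287, C 0.741, D 44.625.
Jefferson allocation: A 1, B 3, C 0, D 46.
D has quota 44.625 (lower 44, upper 45) but receives 46 — outside the quota interval.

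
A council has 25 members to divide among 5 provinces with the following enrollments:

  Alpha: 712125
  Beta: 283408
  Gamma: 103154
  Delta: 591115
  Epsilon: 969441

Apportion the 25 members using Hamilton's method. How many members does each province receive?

Total 2659243; standard divisor 2659243/25 ≈ 106369.72.
Standard quotas: Alpha 6.6948, Beta 2.6644, Gamma 0.9698, Delta 5.5572, Epsilon 9.1139.
Lower quotas: Alpha 6, Beta 2, Gamma 0, Delta 5, Epsilon 9 (sum 22, leaving 3 seats).
Remainders in descending order: Gamma 0.9698, Alpha 0.6948, Beta 0.6644, Delta 0.5572, Epsilon 0.1139.
The surplus seats go to Gamma, Alpha, Beta.

Alpha=7, Beta=3, Gamma=1, Delta=5, Epsilon=9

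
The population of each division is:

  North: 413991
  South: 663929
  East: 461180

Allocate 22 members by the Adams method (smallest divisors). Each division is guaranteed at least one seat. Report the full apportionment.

Standard divisor 1539100/22 ≈ 69959.091; standard quotas: North 5.918, South 9.490, East 6.592.
Rounding up gives 6, 10, 7 = 23 seats, so the divisor must be adjusted.
With modified divisor 75300: modified quotas North 5.498, South 8.817, East 6.125.
Rounding up: North 6, South 9, East 7 (total 22).

North=6, South=9, East=7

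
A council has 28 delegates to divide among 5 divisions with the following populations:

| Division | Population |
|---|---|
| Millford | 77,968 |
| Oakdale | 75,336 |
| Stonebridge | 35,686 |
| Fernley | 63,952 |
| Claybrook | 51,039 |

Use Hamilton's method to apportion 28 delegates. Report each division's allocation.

The standard divisor is 303981/28 ≈ 10856.464.
Standard quotas: Millford 7.1817, Oakdale 6.9393, Stonebridge 3.2871, Fernley 5.8907, Claybrook 4.7013.
Lower quotas: Millford 7, Oakdale 6, Stonebridge 3, Fernley 5, Claybrook 4 (sum 25, leaving 3 seats).
Remainders in descending order: Oakdale 0.9393, Fernley 0.8907, Claybrook 0.7013, Stonebridge 0.2871, Millford 0.1817.
Largest remainders: Oakdale, Fernley, Claybrook receive the extra seats.

Millford 7; Oakdale 7; Stonebridge 3; Fernley 6; Claybrook 5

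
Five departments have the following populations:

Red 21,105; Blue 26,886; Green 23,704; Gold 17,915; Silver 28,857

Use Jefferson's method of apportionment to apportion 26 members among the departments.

Red: 5, Blue: 6, Green: 5, Gold: 4, Silver: 6

Standard divisor 118467/26 ≈ 4556.423; standard quotas: Red 4.632, Blue 5.901, Green 5.202, Gold 3.932, Silver 6.333.
Rounding down gives 4, 5, 5, 3, 6 = 23 seats, so the divisor must be adjusted.
With modified divisor 4200: modified quotas Red 5.025, Blue 6.401, Green 5.644, Gold 4.265, Silver 6.871.
Rounding down: Red 5, Blue 6, Green 5, Gold 4, Silver 6 (total 26).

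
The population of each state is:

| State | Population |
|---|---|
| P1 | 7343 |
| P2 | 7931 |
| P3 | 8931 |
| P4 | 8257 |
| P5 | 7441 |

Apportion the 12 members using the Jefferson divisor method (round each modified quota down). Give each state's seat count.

Standard divisor 39903/12 ≈ 3325.25; standard quotas: P1 2.208, P2 2.385, P3 2.686, P4 2.483, P5 2.238.
Rounding down gives 2, 2, 2, 2, 2 = 10 seats, so the divisor must be adjusted.
With modified divisor 2700: modified quotas P1 2.720, P2 2.937, P3 3.308, P4 3.058, P5 2.756.
Rounding down: P1 2, P2 2, P3 3, P4 3, P5 2 (total 12).

P1 2; P2 2; P3 3; P4 3; P5 2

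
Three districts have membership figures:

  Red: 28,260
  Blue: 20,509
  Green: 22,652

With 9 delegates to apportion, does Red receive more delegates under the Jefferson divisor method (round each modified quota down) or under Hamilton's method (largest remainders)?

Jefferson: Red 4, Blue 2, Green 3.
Hamilton: Red 3, Blue 3, Green 3.
Red gets 4 under Jefferson and 3 under Hamilton.

Jefferson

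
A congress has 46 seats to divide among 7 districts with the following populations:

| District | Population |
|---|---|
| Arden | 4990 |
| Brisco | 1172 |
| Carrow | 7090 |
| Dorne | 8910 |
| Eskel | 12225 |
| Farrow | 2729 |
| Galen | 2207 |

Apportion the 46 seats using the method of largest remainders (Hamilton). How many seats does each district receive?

The standard divisor is 39323/46 ≈ 854.848.
Standard quotas: Arden 5.8373, Brisco 1.3710, Carrow 8.2939, Dorne 10.4229, Eskel 14.3008, Farrow 3.1924, Galen 2.5817.
Lower quotas: Arden 5, Brisco 1, Carrow 8, Dorne 10, Eskel 14, Farrow 3, Galen 2 (sum 43, leaving 3 seats).
Remainders in descending order: Arden 0.8373, Galen 0.5817, Dorne 0.4229, Brisco 0.3710, Eskel 0.3008, Carrow 0.2939, Farrow 0.1924.
The surplus seats go to Arden, Galen, Dorne.

Arden 6; Brisco 1; Carrow 8; Dorne 11; Eskel 14; Farrow 3; Galen 3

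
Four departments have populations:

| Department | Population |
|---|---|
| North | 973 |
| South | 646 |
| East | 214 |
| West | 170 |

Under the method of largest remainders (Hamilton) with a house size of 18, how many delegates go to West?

Total 2003; standard divisor 2003/18 ≈ 111.278.
Standard quotas: North 8.744, South 5.805, East 1.923, West 1.528.
Lower quotas: North 8, South 5, East 1, West 1 (sum 15, leaving 3 seats).
Remainders in descending order: East 0.923, South 0.805, North 0.744, West 0.528.
Largest remainders: East, South, North receive the extra seats.
West receives 1.

1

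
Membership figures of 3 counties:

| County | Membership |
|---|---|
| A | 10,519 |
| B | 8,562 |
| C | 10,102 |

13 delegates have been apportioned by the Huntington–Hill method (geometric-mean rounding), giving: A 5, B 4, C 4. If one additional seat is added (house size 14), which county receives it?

C

Priority for the next seat is population ÷ (√(s·(s+1))).
Priorities: A 1920.498, B 1914.521, C 2258.876.
Highest priority: C.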